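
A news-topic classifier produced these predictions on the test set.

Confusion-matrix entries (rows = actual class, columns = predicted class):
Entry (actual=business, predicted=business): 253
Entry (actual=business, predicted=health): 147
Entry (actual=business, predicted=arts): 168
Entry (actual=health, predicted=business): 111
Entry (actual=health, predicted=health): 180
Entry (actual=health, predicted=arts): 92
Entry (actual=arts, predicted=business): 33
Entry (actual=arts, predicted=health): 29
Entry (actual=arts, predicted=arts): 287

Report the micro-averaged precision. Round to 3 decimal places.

0.554

Micro-averaging pools counts across classes: ΣTP=720, ΣFP=580, ΣFN=580.
Micro-precision = TP/(TP+FP) on pooled counts = 0.554 (equals overall accuracy in single-label multiclass).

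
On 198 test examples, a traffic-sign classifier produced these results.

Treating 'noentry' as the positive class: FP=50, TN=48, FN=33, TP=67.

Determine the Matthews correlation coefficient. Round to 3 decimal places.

MCC = (TP·TN − FP·FN) / √((TP+FP)(TP+FN)(TN+FP)(TN+FN))
Numerator = 67·48 − 50·33 = 1566
Denominator = √(117·100·98·81) = √92874600 = 9637.1469
MCC = 1566 / 9637.1469 = 0.162

0.162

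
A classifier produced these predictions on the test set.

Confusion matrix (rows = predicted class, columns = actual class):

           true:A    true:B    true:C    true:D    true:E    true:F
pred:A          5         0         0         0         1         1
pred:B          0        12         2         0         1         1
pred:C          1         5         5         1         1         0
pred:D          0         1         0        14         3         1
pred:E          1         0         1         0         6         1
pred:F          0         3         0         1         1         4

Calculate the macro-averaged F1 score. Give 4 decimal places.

0.6092

Per-class F1 score (2·TP/(2·TP+FP+FN)):
  A: TP=5, FP=0+0+0+1+1=2, FN=0+1+0+1+0=2 → 10/14 = 0.71429
  B: TP=12, FP=0+2+0+1+1=4, FN=0+5+1+0+3=9 → 24/37 = 0.64865
  C: TP=5, FP=1+5+1+1+0=8, FN=0+2+0+1+0=3 → 10/21 = 0.47619
  D: TP=14, FP=0+1+0+3+1=5, FN=0+0+1+0+1=2 → 28/35 = 0.80000
  E: TP=6, FP=1+0+1+0+1=3, FN=1+1+1+3+1=7 → 12/22 = 0.54545
  F: TP=4, FP=0+3+0+1+1=5, FN=1+1+0+1+1=4 → 8/17 = 0.47059
Macro-F1 score = mean = (0.71429 + 0.64865 + 0.47619 + 0.80000 + 0.54545 + 0.47059) / 6 = 0.6092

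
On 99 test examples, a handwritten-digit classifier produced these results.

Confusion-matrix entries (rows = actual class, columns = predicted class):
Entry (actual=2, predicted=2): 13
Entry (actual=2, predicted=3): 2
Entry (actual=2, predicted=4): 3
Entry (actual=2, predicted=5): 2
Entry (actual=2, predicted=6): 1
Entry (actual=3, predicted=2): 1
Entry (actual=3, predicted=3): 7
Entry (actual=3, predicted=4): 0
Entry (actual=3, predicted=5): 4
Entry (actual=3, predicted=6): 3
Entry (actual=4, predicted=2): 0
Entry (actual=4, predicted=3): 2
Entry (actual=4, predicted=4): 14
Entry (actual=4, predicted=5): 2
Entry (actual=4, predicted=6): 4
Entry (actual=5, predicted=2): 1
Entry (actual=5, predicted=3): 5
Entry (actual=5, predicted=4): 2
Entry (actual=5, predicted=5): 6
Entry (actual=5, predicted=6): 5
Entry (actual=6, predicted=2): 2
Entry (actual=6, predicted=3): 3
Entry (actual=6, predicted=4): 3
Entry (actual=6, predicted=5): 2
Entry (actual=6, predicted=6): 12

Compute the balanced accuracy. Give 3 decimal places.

0.517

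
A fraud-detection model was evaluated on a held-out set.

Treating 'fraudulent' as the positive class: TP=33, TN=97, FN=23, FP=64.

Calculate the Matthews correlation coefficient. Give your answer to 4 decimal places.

MCC = (TP·TN − FP·FN) / √((TP+FP)(TP+FN)(TN+FP)(TN+FN))
Numerator = 33·97 − 64·23 = 1729
Denominator = √(97·56·161·120) = √104946240 = 10244.3272
MCC = 1729 / 10244.3272 = 0.1688

0.1688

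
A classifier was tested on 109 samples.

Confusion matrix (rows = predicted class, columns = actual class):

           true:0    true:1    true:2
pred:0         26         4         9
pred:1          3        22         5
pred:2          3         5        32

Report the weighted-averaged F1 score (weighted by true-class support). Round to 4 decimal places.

0.7342

Per-class F1 score (2·TP/(2·TP+FP+FN)):
  0: TP=26, FP=4+9=13, FN=3+3=6 → 52/71 = 0.73239
  1: TP=22, FP=3+5=8, FN=4+5=9 → 44/61 = 0.72131
  2: TP=32, FP=3+5=8, FN=9+5=14 → 64/86 = 0.74419
Weighted-F1 score = Σ (supportᵢ/N)·F1 scoreᵢ with N=109: (32/109)·0.73239 + (31/109)·0.72131 + (46/109)·0.74419 = 0.7342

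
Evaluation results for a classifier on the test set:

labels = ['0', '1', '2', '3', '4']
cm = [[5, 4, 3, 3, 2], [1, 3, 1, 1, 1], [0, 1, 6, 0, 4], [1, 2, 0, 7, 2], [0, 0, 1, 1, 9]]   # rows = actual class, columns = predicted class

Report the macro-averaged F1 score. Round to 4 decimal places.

0.5038

Per-class F1 score (2·TP/(2·TP+FP+FN)):
  0: TP=5, FP=1+0+1+0=2, FN=4+3+3+2=12 → 10/24 = 0.41667
  1: TP=3, FP=4+1+2+0=7, FN=1+1+1+1=4 → 6/17 = 0.35294
  2: TP=6, FP=3+1+0+1=5, FN=0+1+0+4=5 → 12/22 = 0.54545
  3: TP=7, FP=3+1+0+1=5, FN=1+2+0+2=5 → 14/24 = 0.58333
  4: TP=9, FP=2+1+4+2=9, FN=0+0+1+1=2 → 18/29 = 0.62069
Macro-F1 score = mean = (0.41667 + 0.35294 + 0.54545 + 0.58333 + 0.62069) / 5 = 0.5038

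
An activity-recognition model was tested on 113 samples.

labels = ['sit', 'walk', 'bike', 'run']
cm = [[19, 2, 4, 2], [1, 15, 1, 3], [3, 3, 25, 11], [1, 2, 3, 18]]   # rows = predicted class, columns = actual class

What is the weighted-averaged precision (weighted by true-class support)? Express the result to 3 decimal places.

0.695

Per-class precision (TP/(TP+FP)):
  sit: TP=19, FP=2+4+2=8 → 19/27 = 0.7037
  walk: TP=15, FP=1+1+3=5 → 15/20 = 0.7500
  bike: TP=25, FP=3+3+11=17 → 25/42 = 0.5952
  run: TP=18, FP=1+2+3=6 → 18/24 = 0.7500
Weighted-precision = Σ (supportᵢ/N)·precisionᵢ with N=113: (24/113)·0.7037 + (22/113)·0.7500 + (33/113)·0.5952 + (34/113)·0.7500 = 0.695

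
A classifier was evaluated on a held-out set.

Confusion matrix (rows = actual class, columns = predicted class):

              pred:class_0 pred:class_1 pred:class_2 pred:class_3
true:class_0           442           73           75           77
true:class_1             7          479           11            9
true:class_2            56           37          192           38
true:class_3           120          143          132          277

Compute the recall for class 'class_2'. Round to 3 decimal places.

Take TP from the diagonal, FP from the rest of the 'class_2' prediction marginal, FN from the rest of the 'class_2' actual marginal.
recall = TP/(TP+FN).
class_2: TP=192, FN=56+37+38=131 → 192/323 = 0.5944

0.594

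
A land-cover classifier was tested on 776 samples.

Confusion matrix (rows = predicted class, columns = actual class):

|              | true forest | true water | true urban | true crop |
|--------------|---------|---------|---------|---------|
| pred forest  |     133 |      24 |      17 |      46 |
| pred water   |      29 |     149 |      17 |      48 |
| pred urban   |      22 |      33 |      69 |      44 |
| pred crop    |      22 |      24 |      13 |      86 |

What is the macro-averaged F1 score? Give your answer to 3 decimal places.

Per-class F1 score (2·TP/(2·TP+FP+FN)):
  forest: TP=133, FP=24+17+46=87, FN=29+22+22=73 → 266/426 = 0.6244
  water: TP=149, FP=29+17+48=94, FN=24+33+24=81 → 298/473 = 0.6300
  urban: TP=69, FP=22+33+44=99, FN=17+17+13=47 → 138/284 = 0.4859
  crop: TP=86, FP=22+24+13=59, FN=46+48+44=138 → 172/369 = 0.4661
Macro-F1 score = mean = (0.6244 + 0.6300 + 0.4859 + 0.4661) / 4 = 0.552

0.552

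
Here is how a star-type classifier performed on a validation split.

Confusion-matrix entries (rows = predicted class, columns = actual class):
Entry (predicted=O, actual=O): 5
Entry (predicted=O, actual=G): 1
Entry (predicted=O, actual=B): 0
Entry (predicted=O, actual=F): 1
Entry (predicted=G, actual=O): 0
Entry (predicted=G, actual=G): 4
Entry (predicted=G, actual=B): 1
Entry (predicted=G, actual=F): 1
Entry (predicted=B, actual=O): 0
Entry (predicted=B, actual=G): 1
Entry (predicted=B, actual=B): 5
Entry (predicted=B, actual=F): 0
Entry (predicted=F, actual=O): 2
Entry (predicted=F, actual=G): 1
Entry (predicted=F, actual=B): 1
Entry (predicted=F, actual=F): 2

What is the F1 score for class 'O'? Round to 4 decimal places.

0.7143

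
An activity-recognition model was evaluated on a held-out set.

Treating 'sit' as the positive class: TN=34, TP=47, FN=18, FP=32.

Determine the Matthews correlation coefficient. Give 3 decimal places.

0.243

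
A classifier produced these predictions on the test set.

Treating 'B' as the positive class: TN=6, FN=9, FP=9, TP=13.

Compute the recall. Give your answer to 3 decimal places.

0.591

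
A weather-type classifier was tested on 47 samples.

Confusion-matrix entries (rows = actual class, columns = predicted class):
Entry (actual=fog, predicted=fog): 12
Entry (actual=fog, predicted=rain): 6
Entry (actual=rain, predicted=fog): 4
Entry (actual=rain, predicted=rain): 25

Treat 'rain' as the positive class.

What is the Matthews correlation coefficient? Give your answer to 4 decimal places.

MCC = (TP·TN − FP·FN) / √((TP+FP)(TP+FN)(TN+FP)(TN+FN))
Numerator = 25·12 − 6·4 = 276
Denominator = √(31·29·18·16) = √258912 = 508.8340
MCC = 276 / 508.8340 = 0.5424

0.5424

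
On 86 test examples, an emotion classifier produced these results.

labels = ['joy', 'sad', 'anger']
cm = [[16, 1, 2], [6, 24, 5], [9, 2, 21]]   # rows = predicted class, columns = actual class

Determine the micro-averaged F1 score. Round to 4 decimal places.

Micro-averaging pools counts across classes: ΣTP=61, ΣFP=25, ΣFN=25.
Micro-F1 score = 2·TP/(2·TP+FP+FN) on pooled counts = 0.7093 (equals overall accuracy in single-label multiclass).

0.7093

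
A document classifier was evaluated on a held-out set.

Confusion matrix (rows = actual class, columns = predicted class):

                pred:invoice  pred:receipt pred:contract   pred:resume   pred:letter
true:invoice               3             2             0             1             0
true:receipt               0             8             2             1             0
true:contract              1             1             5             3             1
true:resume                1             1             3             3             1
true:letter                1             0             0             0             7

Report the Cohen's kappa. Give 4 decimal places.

0.4666

Observed agreement pₒ = trace/N = 26/45 = 0.57778
Expected agreement pₑ = Σ (rowᵢ·colᵢ)/N² = (6·6 + 11·12 + 11·10 + 9·8 + 8·9)/45² = 0.20840
κ = (pₒ − pₑ)/(1 − pₑ) = (0.57778 − 0.20840)/(1 − 0.20840) = 0.4666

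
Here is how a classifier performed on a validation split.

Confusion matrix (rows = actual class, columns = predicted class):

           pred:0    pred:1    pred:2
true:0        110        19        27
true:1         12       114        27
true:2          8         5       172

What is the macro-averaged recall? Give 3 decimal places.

Per-class recall (TP/(TP+FN)):
  0: TP=110, FN=19+27=46 → 110/156 = 0.7051
  1: TP=114, FN=12+27=39 → 114/153 = 0.7451
  2: TP=172, FN=8+5=13 → 172/185 = 0.9297
Macro-recall = mean = (0.7051 + 0.7451 + 0.9297) / 3 = 0.793

0.793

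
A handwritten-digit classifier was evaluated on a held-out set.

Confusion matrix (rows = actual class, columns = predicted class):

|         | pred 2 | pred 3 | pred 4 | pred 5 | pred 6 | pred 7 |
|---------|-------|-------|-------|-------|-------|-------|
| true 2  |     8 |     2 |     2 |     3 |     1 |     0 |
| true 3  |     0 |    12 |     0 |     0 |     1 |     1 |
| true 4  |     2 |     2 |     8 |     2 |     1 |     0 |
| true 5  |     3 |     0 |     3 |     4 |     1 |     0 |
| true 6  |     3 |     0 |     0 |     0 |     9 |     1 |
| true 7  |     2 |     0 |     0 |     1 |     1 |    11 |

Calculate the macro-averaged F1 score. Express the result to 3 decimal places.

0.613

Per-class F1 score (2·TP/(2·TP+FP+FN)):
  2: TP=8, FP=0+2+3+3+2=10, FN=2+2+3+1+0=8 → 16/34 = 0.4706
  3: TP=12, FP=2+2+0+0+0=4, FN=0+0+0+1+1=2 → 24/30 = 0.8000
  4: TP=8, FP=2+0+3+0+0=5, FN=2+2+2+1+0=7 → 16/28 = 0.5714
  5: TP=4, FP=3+0+2+0+1=6, FN=3+0+3+1+0=7 → 8/21 = 0.3810
  6: TP=9, FP=1+1+1+1+1=5, FN=3+0+0+0+1=4 → 18/27 = 0.6667
  7: TP=11, FP=0+1+0+0+1=2, FN=2+0+0+1+1=4 → 22/28 = 0.7857
Macro-F1 score = mean = (0.4706 + 0.8000 + 0.5714 + 0.3810 + 0.6667 + 0.7857) / 6 = 0.613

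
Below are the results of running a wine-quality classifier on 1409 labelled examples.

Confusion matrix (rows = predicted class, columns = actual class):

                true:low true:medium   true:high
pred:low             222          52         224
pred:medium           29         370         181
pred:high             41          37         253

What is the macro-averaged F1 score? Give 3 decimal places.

Per-class F1 score (2·TP/(2·TP+FP+FN)):
  low: TP=222, FP=52+224=276, FN=29+41=70 → 444/790 = 0.5620
  medium: TP=370, FP=29+181=210, FN=52+37=89 → 740/1039 = 0.7122
  high: TP=253, FP=41+37=78, FN=224+181=405 → 506/989 = 0.5116
Macro-F1 score = mean = (0.5620 + 0.7122 + 0.5116) / 3 = 0.595

0.595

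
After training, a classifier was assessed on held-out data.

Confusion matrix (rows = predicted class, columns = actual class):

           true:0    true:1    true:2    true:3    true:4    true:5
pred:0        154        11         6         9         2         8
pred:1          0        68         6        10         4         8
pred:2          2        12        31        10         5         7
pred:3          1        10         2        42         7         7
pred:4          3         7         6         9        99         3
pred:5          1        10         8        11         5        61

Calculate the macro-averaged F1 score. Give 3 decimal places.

0.661

Per-class F1 score (2·TP/(2·TP+FP+FN)):
  0: TP=154, FP=11+6+9+2+8=36, FN=0+2+1+3+1=7 → 308/351 = 0.8775
  1: TP=68, FP=0+6+10+4+8=28, FN=11+12+10+7+10=50 → 136/214 = 0.6355
  2: TP=31, FP=2+12+10+5+7=36, FN=6+6+2+6+8=28 → 62/126 = 0.4921
  3: TP=42, FP=1+10+2+7+7=27, FN=9+10+10+9+11=49 → 84/160 = 0.5250
  4: TP=99, FP=3+7+6+9+3=28, FN=2+4+5+7+5=23 → 198/249 = 0.7952
  5: TP=61, FP=1+10+8+11+5=35, FN=8+8+7+7+3=33 → 122/190 = 0.6421
Macro-F1 score = mean = (0.8775 + 0.6355 + 0.4921 + 0.5250 + 0.7952 + 0.6421) / 6 = 0.661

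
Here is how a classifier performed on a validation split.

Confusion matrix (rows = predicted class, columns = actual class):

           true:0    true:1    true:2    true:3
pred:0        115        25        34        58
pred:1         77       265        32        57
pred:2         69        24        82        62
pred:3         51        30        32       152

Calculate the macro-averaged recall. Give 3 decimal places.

Per-class recall (TP/(TP+FN)):
  0: TP=115, FN=77+69+51=197 → 115/312 = 0.3686
  1: TP=265, FN=25+24+30=79 → 265/344 = 0.7703
  2: TP=82, FN=34+32+32=98 → 82/180 = 0.4556
  3: TP=152, FN=58+57+62=177 → 152/329 = 0.4620
Macro-recall = mean = (0.3686 + 0.7703 + 0.4556 + 0.4620) / 4 = 0.514

0.514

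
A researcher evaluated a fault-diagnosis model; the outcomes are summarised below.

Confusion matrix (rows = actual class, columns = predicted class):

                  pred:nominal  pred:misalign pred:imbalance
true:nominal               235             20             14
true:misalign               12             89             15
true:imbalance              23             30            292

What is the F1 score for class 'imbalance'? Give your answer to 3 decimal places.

0.877

Treat 'imbalance' as positive and all other classes as negative.
F1 score = 2·TP/(2·TP+FP+FN).
imbalance: TP=292, FP=14+15=29, FN=23+30=53 → 584/666 = 0.8769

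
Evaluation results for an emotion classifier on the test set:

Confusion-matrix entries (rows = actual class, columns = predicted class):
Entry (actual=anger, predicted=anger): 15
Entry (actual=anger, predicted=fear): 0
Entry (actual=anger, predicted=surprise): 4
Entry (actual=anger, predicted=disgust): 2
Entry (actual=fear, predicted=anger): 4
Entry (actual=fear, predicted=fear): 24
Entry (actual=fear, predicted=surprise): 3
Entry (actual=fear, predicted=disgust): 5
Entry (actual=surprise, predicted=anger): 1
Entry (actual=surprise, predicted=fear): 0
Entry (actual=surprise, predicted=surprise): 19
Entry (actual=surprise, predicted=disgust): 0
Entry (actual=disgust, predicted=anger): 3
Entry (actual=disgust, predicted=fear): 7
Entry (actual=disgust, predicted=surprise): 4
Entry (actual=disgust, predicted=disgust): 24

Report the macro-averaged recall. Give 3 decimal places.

0.741

Per-class recall (TP/(TP+FN)):
  anger: TP=15, FN=0+4+2=6 → 15/21 = 0.7143
  fear: TP=24, FN=4+3+5=12 → 24/36 = 0.6667
  surprise: TP=19, FN=1+0+0=1 → 19/20 = 0.9500
  disgust: TP=24, FN=3+7+4=14 → 24/38 = 0.6316
Macro-recall = mean = (0.7143 + 0.6667 + 0.9500 + 0.6316) / 4 = 0.741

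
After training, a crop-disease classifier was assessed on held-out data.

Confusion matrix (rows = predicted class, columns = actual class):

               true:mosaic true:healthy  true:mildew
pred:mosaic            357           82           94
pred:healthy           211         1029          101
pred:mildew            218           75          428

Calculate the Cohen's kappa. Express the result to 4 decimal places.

0.5260

Observed agreement pₒ = trace/N = 1814/2595 = 0.69904
Expected agreement pₑ = Σ (rowᵢ·colᵢ)/N² = (786·533 + 1186·1341 + 623·721)/2595² = 0.36509
κ = (pₒ − pₑ)/(1 − pₑ) = (0.69904 − 0.36509)/(1 − 0.36509) = 0.5260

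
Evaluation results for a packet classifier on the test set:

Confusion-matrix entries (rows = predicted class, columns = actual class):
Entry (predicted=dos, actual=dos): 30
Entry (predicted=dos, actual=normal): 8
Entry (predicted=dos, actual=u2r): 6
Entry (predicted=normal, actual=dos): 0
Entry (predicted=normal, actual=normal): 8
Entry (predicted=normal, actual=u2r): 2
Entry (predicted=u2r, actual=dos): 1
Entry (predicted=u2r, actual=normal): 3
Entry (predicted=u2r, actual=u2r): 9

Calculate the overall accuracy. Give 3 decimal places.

0.701

Accuracy = trace / total = (30+8+9=47) / 67 = 47/67 = 0.701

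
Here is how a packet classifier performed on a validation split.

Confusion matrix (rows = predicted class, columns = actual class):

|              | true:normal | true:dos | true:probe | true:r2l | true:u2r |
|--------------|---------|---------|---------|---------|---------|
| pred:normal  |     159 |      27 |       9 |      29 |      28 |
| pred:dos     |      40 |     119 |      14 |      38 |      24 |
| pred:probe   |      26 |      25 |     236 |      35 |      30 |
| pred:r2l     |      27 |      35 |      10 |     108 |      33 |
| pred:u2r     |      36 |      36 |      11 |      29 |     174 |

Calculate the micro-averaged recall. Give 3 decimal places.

0.595

Micro-averaging pools counts across classes: ΣTP=796, ΣFP=542, ΣFN=542.
Micro-recall = TP/(TP+FN) on pooled counts = 0.595 (equals overall accuracy in single-label multiclass).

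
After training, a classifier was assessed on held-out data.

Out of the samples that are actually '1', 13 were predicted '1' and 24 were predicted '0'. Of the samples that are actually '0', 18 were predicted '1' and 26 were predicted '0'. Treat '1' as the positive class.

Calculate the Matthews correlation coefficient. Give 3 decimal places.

MCC = (TP·TN − FP·FN) / √((TP+FP)(TP+FN)(TN+FP)(TN+FN))
Numerator = 13·26 − 18·24 = -94
Denominator = √(31·37·44·50) = √2523400 = 1588.5213
MCC = -94 / 1588.5213 = -0.059

-0.059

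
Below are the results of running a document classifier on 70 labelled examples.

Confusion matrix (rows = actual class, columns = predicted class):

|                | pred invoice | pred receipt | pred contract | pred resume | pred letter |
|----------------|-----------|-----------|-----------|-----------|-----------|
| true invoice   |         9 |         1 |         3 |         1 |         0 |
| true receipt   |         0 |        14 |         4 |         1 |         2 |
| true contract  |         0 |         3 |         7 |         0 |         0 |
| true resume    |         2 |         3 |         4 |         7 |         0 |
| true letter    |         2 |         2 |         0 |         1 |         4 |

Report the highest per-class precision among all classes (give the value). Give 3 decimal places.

0.700

Per-class precision (TP/(TP+FP)):
  invoice: TP=9, FP=0+0+2+2=4 → 9/13 = 0.6923
  receipt: TP=14, FP=1+3+3+2=9 → 14/23 = 0.6087
  contract: TP=7, FP=3+4+4+0=11 → 7/18 = 0.3889
  resume: TP=7, FP=1+1+0+1=3 → 7/10 = 0.7000
  letter: TP=4, FP=0+2+0+0=2 → 4/6 = 0.6667
Highest is class 'resume' with precision = 0.700.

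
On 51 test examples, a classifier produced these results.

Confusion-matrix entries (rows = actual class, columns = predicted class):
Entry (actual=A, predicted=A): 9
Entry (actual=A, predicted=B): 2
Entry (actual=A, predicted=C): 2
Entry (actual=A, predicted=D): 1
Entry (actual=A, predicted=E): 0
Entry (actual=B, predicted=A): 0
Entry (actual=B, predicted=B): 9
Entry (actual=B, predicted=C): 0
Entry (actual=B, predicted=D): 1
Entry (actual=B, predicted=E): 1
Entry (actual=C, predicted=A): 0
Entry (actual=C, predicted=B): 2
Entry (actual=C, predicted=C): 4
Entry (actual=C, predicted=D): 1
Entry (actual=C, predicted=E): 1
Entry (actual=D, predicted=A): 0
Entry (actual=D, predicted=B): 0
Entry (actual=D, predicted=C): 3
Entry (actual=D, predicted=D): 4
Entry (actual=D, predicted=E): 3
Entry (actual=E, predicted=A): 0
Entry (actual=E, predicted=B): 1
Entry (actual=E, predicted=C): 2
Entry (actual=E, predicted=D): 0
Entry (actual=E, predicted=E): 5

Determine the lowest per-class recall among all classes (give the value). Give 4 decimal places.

0.4000

Per-class recall (TP/(TP+FN)):
  A: TP=9, FN=2+2+1+0=5 → 9/14 = 0.64286
  B: TP=9, FN=0+0+1+1=2 → 9/11 = 0.81818
  C: TP=4, FN=0+2+1+1=4 → 4/8 = 0.50000
  D: TP=4, FN=0+0+3+3=6 → 4/10 = 0.40000
  E: TP=5, FN=0+1+2+0=3 → 5/8 = 0.62500
Lowest is class 'D' with recall = 0.4000.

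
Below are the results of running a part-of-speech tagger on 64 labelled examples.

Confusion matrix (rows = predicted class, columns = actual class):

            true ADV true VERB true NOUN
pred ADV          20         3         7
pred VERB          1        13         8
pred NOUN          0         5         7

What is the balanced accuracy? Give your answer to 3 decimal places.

0.630

Balanced accuracy = mean of per-class recall.
  ADV: recall = 20/21 = 0.9524
  VERB: recall = 13/21 = 0.6190
  NOUN: recall = 7/22 = 0.3182
Mean = (0.9524 + 0.6190 + 0.3182) / 3 = 0.630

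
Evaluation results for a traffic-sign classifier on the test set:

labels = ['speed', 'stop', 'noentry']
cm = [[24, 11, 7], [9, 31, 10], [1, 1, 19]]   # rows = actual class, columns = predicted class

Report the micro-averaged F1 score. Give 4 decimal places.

Micro-averaging pools counts across classes: ΣTP=74, ΣFP=39, ΣFN=39.
Micro-F1 score = 2·TP/(2·TP+FP+FN) on pooled counts = 0.6549 (equals overall accuracy in single-label multiclass).

0.6549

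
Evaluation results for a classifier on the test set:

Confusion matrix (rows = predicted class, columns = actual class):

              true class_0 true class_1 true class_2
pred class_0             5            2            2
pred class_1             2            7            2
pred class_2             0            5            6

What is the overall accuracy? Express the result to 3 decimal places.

Accuracy = trace / total = (5+7+6=18) / 31 = 18/31 = 0.581

0.581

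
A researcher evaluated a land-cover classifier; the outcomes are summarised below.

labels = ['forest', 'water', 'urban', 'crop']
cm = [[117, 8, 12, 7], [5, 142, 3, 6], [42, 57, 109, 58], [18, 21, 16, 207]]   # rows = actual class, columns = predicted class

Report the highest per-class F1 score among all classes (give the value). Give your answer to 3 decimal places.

0.767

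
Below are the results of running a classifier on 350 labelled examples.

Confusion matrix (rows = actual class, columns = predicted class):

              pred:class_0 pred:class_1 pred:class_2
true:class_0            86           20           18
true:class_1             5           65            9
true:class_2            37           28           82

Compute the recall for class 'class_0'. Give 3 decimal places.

0.694

Treat 'class_0' as positive and all other classes as negative.
recall = TP/(TP+FN).
class_0: TP=86, FN=20+18=38 → 86/124 = 0.6935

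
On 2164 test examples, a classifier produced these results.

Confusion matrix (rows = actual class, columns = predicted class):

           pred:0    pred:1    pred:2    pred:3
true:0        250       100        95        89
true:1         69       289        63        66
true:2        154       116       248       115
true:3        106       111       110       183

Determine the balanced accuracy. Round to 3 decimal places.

0.453

Balanced accuracy = mean of per-class recall.
  0: recall = 250/534 = 0.4682
  1: recall = 289/487 = 0.5934
  2: recall = 248/633 = 0.3918
  3: recall = 183/510 = 0.3588
Mean = (0.4682 + 0.5934 + 0.3918 + 0.3588) / 4 = 0.453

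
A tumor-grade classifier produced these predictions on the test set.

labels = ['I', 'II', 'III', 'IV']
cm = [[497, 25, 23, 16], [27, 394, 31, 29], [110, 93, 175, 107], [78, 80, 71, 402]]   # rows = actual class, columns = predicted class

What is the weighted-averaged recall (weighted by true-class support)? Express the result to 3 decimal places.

0.680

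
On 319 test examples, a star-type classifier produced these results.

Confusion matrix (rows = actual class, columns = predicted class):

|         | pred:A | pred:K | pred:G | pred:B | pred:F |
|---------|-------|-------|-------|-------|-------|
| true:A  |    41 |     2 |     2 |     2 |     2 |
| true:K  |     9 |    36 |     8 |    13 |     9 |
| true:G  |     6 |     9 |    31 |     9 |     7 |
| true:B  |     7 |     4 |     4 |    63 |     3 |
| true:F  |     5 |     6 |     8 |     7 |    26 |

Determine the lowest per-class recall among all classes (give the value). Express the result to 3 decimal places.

Per-class recall (TP/(TP+FN)):
  A: TP=41, FN=2+2+2+2=8 → 41/49 = 0.8367
  K: TP=36, FN=9+8+13+9=39 → 36/75 = 0.4800
  G: TP=31, FN=6+9+9+7=31 → 31/62 = 0.5000
  B: TP=63, FN=7+4+4+3=18 → 63/81 = 0.7778
  F: TP=26, FN=5+6+8+7=26 → 26/52 = 0.5000
Lowest is class 'K' with recall = 0.480.

0.480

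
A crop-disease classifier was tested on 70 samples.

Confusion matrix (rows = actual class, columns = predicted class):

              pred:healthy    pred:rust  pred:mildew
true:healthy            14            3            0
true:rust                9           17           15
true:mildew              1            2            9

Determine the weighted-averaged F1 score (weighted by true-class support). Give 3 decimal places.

0.568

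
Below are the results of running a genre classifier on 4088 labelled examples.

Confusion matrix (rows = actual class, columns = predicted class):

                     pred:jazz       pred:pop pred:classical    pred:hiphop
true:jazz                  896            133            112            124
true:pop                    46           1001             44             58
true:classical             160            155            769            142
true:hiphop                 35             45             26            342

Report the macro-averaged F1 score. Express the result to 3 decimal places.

0.718

Per-class F1 score (2·TP/(2·TP+FP+FN)):
  jazz: TP=896, FP=46+160+35=241, FN=133+112+124=369 → 1792/2402 = 0.7460
  pop: TP=1001, FP=133+155+45=333, FN=46+44+58=148 → 2002/2483 = 0.8063
  classical: TP=769, FP=112+44+26=182, FN=160+155+142=457 → 1538/2177 = 0.7065
  hiphop: TP=342, FP=124+58+142=324, FN=35+45+26=106 → 684/1114 = 0.6140
Macro-F1 score = mean = (0.7460 + 0.8063 + 0.7065 + 0.6140) / 4 = 0.718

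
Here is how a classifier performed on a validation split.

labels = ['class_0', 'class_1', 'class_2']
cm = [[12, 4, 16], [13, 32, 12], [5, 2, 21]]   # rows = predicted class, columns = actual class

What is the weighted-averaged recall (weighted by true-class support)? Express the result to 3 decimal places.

0.556

Per-class recall (TP/(TP+FN)):
  class_0: TP=12, FN=13+5=18 → 12/30 = 0.4000
  class_1: TP=32, FN=4+2=6 → 32/38 = 0.8421
  class_2: TP=21, FN=16+12=28 → 21/49 = 0.4286
Weighted-recall = Σ (supportᵢ/N)·recallᵢ with N=117: (30/117)·0.4000 + (38/117)·0.8421 + (49/117)·0.4286 = 0.556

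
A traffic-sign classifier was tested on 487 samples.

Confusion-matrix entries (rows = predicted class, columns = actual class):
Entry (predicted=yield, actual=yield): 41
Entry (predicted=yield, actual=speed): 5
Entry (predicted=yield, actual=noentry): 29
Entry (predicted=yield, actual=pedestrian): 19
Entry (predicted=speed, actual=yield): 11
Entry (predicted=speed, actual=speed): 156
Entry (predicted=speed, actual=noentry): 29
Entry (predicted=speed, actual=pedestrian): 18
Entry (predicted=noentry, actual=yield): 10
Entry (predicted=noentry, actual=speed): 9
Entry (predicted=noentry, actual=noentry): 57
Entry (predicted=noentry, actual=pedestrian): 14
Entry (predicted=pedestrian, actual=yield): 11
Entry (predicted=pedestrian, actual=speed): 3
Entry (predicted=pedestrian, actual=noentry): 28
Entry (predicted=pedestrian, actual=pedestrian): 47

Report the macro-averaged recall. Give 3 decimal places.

0.585

Per-class recall (TP/(TP+FN)):
  yield: TP=41, FN=11+10+11=32 → 41/73 = 0.5616
  speed: TP=156, FN=5+9+3=17 → 156/173 = 0.9017
  noentry: TP=57, FN=29+29+28=86 → 57/143 = 0.3986
  pedestrian: TP=47, FN=19+18+14=51 → 47/98 = 0.4796
Macro-recall = mean = (0.5616 + 0.9017 + 0.3986 + 0.4796) / 4 = 0.585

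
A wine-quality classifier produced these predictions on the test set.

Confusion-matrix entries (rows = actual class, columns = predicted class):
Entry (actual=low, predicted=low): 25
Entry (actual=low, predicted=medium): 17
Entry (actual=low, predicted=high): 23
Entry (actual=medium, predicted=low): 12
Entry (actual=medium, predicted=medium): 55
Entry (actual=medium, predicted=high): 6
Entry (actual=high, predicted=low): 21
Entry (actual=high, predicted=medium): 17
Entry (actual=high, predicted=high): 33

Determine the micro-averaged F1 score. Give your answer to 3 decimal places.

Micro-averaging pools counts across classes: ΣTP=113, ΣFP=96, ΣFN=96.
Micro-F1 score = 2·TP/(2·TP+FP+FN) on pooled counts = 0.541 (equals overall accuracy in single-label multiclass).

0.541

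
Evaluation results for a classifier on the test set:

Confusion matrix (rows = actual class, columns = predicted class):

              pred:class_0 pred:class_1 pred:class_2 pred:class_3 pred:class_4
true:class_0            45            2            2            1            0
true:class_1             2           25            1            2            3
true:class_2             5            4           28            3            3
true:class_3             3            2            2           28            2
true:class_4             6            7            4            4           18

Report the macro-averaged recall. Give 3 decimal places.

0.705

Per-class recall (TP/(TP+FN)):
  class_0: TP=45, FN=2+2+1+0=5 → 45/50 = 0.9000
  class_1: TP=25, FN=2+1+2+3=8 → 25/33 = 0.7576
  class_2: TP=28, FN=5+4+3+3=15 → 28/43 = 0.6512
  class_3: TP=28, FN=3+2+2+2=9 → 28/37 = 0.7568
  class_4: TP=18, FN=6+7+4+4=21 → 18/39 = 0.4615
Macro-recall = mean = (0.9000 + 0.7576 + 0.6512 + 0.7568 + 0.4615) / 5 = 0.705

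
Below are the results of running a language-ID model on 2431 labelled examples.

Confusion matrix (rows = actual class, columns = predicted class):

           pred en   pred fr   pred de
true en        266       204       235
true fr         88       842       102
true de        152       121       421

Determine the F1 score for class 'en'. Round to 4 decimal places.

0.4393

One-vs-rest for 'en': TP = diagonal; FP = other classes predicted 'en'; FN = 'en' predicted as other.
F1 score = 2·TP/(2·TP+FP+FN).
en: TP=266, FP=88+152=240, FN=204+235=439 → 532/1211 = 0.43931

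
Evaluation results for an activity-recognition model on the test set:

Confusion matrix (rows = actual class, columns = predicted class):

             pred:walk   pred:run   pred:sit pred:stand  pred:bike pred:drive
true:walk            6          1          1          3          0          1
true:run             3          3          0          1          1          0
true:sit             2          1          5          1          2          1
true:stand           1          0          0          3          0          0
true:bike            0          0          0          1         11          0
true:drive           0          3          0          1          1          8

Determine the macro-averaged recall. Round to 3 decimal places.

Per-class recall (TP/(TP+FN)):
  walk: TP=6, FN=1+1+3+0+1=6 → 6/12 = 0.5000
  run: TP=3, FN=3+0+1+1+0=5 → 3/8 = 0.3750
  sit: TP=5, FN=2+1+1+2+1=7 → 5/12 = 0.4167
  stand: TP=3, FN=1+0+0+0+0=1 → 3/4 = 0.7500
  bike: TP=11, FN=0+0+0+1+0=1 → 11/12 = 0.9167
  drive: TP=8, FN=0+3+0+1+1=5 → 8/13 = 0.6154
Macro-recall = mean = (0.5000 + 0.3750 + 0.4167 + 0.7500 + 0.9167 + 0.6154) / 6 = 0.596

0.596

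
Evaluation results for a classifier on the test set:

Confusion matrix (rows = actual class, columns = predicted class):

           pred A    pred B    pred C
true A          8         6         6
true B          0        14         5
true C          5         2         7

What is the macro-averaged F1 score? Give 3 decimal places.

0.535

Per-class F1 score (2·TP/(2·TP+FP+FN)):
  A: TP=8, FP=0+5=5, FN=6+6=12 → 16/33 = 0.4848
  B: TP=14, FP=6+2=8, FN=0+5=5 → 28/41 = 0.6829
  C: TP=7, FP=6+5=11, FN=5+2=7 → 14/32 = 0.4375
Macro-F1 score = mean = (0.4848 + 0.6829 + 0.4375) / 3 = 0.535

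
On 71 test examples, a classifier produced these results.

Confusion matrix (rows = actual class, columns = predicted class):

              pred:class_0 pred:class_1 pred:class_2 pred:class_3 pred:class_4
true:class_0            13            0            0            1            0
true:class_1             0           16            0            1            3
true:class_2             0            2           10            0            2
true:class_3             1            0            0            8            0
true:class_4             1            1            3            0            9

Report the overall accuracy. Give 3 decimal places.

Accuracy = trace / total = (13+16+10+8+9=56) / 71 = 56/71 = 0.789

0.789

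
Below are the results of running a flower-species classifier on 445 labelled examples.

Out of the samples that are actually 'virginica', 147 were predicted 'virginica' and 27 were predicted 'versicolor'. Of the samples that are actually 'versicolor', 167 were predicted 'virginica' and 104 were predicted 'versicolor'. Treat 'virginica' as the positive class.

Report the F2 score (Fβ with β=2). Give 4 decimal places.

Fβ = (1+β²)·TP / ((1+β²)·TP + β²·FN + FP), with β²=4
= 5·147 / (5·147 + 4·27 + 167) = 0.7277

0.7277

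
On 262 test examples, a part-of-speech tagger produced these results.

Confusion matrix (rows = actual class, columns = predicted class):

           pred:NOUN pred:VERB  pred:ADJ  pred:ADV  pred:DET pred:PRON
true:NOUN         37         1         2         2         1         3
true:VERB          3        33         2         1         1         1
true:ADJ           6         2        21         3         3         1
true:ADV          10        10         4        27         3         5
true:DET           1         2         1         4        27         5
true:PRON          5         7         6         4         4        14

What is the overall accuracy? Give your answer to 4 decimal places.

Accuracy = trace / total = (37+33+21+27+27+14=159) / 262 = 159/262 = 0.6069

0.6069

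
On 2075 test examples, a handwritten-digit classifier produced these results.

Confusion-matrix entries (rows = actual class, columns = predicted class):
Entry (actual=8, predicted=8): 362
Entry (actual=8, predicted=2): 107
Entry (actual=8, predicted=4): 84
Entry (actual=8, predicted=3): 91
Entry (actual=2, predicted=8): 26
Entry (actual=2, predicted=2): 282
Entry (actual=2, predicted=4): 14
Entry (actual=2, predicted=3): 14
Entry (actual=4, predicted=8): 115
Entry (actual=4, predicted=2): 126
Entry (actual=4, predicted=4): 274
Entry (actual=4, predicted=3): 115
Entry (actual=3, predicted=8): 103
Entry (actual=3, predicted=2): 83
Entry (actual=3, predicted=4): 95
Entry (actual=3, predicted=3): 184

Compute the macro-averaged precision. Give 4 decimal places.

0.5278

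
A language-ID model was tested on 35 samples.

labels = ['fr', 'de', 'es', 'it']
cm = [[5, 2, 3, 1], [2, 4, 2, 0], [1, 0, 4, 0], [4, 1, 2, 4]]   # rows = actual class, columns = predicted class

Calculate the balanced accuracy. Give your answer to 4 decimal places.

0.5295

Balanced accuracy = mean of per-class recall.
  fr: recall = 5/11 = 0.45455
  de: recall = 4/8 = 0.50000
  es: recall = 4/5 = 0.80000
  it: recall = 4/11 = 0.36364
Mean = (0.45455 + 0.50000 + 0.80000 + 0.36364) / 4 = 0.5295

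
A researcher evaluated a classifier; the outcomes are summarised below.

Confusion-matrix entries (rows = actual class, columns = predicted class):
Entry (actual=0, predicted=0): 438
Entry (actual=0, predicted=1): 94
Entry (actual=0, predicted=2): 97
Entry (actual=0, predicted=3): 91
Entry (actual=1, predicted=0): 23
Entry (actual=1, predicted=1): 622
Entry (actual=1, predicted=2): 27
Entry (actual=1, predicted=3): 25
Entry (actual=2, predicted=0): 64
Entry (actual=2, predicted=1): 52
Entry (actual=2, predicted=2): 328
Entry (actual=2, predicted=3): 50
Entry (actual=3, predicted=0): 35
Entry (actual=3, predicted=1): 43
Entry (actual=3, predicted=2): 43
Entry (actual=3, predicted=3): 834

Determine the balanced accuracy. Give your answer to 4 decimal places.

0.7595

Balanced accuracy = mean of per-class recall.
  0: recall = 438/720 = 0.60833
  1: recall = 622/697 = 0.89240
  2: recall = 328/494 = 0.66397
  3: recall = 834/955 = 0.87330
Mean = (0.60833 + 0.89240 + 0.66397 + 0.87330) / 4 = 0.7595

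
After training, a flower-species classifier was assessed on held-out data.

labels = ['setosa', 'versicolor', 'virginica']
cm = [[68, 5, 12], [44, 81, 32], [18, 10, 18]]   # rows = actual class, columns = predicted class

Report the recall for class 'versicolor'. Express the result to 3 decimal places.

0.516

Take TP from the diagonal, FP from the rest of the 'versicolor' prediction marginal, FN from the rest of the 'versicolor' actual marginal.
recall = TP/(TP+FN).
versicolor: TP=81, FN=44+32=76 → 81/157 = 0.5159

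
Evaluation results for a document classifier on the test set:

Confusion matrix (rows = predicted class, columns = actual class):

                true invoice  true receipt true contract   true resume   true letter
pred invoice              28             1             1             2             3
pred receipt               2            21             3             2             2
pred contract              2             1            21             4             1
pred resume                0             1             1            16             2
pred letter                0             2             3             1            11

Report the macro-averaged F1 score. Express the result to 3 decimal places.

Per-class F1 score (2·TP/(2·TP+FP+FN)):
  invoice: TP=28, FP=1+1+2+3=7, FN=2+2+0+0=4 → 56/67 = 0.8358
  receipt: TP=21, FP=2+3+2+2=9, FN=1+1+1+2=5 → 42/56 = 0.7500
  contract: TP=21, FP=2+1+4+1=8, FN=1+3+1+3=8 → 42/58 = 0.7241
  resume: TP=16, FP=0+1+1+2=4, FN=2+2+4+1=9 → 32/45 = 0.7111
  letter: TP=11, FP=0+2+3+1=6, FN=3+2+1+2=8 → 22/36 = 0.6111
Macro-F1 score = mean = (0.8358 + 0.7500 + 0.7241 + 0.7111 + 0.6111) / 5 = 0.726

0.726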